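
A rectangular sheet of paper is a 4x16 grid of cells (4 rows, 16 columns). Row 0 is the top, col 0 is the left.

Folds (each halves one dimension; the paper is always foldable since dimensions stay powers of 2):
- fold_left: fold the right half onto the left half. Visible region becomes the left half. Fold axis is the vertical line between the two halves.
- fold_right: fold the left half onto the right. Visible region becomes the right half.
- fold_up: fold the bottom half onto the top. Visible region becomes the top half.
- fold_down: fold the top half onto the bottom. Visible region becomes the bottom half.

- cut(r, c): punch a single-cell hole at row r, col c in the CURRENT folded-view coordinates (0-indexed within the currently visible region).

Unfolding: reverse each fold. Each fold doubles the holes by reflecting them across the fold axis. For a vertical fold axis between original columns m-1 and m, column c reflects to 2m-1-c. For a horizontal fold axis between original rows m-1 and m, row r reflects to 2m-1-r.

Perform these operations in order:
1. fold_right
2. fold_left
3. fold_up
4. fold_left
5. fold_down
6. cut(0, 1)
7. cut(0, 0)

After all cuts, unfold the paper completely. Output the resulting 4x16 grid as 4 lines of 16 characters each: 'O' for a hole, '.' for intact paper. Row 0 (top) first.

Answer: OOOOOOOOOOOOOOOO
OOOOOOOOOOOOOOOO
OOOOOOOOOOOOOOOO
OOOOOOOOOOOOOOOO

Derivation:
Op 1 fold_right: fold axis v@8; visible region now rows[0,4) x cols[8,16) = 4x8
Op 2 fold_left: fold axis v@12; visible region now rows[0,4) x cols[8,12) = 4x4
Op 3 fold_up: fold axis h@2; visible region now rows[0,2) x cols[8,12) = 2x4
Op 4 fold_left: fold axis v@10; visible region now rows[0,2) x cols[8,10) = 2x2
Op 5 fold_down: fold axis h@1; visible region now rows[1,2) x cols[8,10) = 1x2
Op 6 cut(0, 1): punch at orig (1,9); cuts so far [(1, 9)]; region rows[1,2) x cols[8,10) = 1x2
Op 7 cut(0, 0): punch at orig (1,8); cuts so far [(1, 8), (1, 9)]; region rows[1,2) x cols[8,10) = 1x2
Unfold 1 (reflect across h@1): 4 holes -> [(0, 8), (0, 9), (1, 8), (1, 9)]
Unfold 2 (reflect across v@10): 8 holes -> [(0, 8), (0, 9), (0, 10), (0, 11), (1, 8), (1, 9), (1, 10), (1, 11)]
Unfold 3 (reflect across h@2): 16 holes -> [(0, 8), (0, 9), (0, 10), (0, 11), (1, 8), (1, 9), (1, 10), (1, 11), (2, 8), (2, 9), (2, 10), (2, 11), (3, 8), (3, 9), (3, 10), (3, 11)]
Unfold 4 (reflect across v@12): 32 holes -> [(0, 8), (0, 9), (0, 10), (0, 11), (0, 12), (0, 13), (0, 14), (0, 15), (1, 8), (1, 9), (1, 10), (1, 11), (1, 12), (1, 13), (1, 14), (1, 15), (2, 8), (2, 9), (2, 10), (2, 11), (2, 12), (2, 13), (2, 14), (2, 15), (3, 8), (3, 9), (3, 10), (3, 11), (3, 12), (3, 13), (3, 14), (3, 15)]
Unfold 5 (reflect across v@8): 64 holes -> [(0, 0), (0, 1), (0, 2), (0, 3), (0, 4), (0, 5), (0, 6), (0, 7), (0, 8), (0, 9), (0, 10), (0, 11), (0, 12), (0, 13), (0, 14), (0, 15), (1, 0), (1, 1), (1, 2), (1, 3), (1, 4), (1, 5), (1, 6), (1, 7), (1, 8), (1, 9), (1, 10), (1, 11), (1, 12), (1, 13), (1, 14), (1, 15), (2, 0), (2, 1), (2, 2), (2, 3), (2, 4), (2, 5), (2, 6), (2, 7), (2, 8), (2, 9), (2, 10), (2, 11), (2, 12), (2, 13), (2, 14), (2, 15), (3, 0), (3, 1), (3, 2), (3, 3), (3, 4), (3, 5), (3, 6), (3, 7), (3, 8), (3, 9), (3, 10), (3, 11), (3, 12), (3, 13), (3, 14), (3, 15)]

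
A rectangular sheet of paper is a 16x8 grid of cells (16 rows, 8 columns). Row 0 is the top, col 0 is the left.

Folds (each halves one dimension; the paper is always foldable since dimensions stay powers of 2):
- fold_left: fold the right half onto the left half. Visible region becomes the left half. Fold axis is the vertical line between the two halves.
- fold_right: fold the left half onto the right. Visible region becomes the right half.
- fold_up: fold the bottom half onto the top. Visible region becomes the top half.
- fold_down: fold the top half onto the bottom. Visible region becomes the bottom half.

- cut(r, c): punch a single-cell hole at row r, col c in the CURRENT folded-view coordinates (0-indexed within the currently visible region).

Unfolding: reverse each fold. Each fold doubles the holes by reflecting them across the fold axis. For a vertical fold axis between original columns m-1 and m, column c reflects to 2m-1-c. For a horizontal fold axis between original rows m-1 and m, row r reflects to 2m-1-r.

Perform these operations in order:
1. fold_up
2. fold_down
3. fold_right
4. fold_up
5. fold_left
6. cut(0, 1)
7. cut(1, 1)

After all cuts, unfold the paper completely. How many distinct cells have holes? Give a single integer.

Answer: 64

Derivation:
Op 1 fold_up: fold axis h@8; visible region now rows[0,8) x cols[0,8) = 8x8
Op 2 fold_down: fold axis h@4; visible region now rows[4,8) x cols[0,8) = 4x8
Op 3 fold_right: fold axis v@4; visible region now rows[4,8) x cols[4,8) = 4x4
Op 4 fold_up: fold axis h@6; visible region now rows[4,6) x cols[4,8) = 2x4
Op 5 fold_left: fold axis v@6; visible region now rows[4,6) x cols[4,6) = 2x2
Op 6 cut(0, 1): punch at orig (4,5); cuts so far [(4, 5)]; region rows[4,6) x cols[4,6) = 2x2
Op 7 cut(1, 1): punch at orig (5,5); cuts so far [(4, 5), (5, 5)]; region rows[4,6) x cols[4,6) = 2x2
Unfold 1 (reflect across v@6): 4 holes -> [(4, 5), (4, 6), (5, 5), (5, 6)]
Unfold 2 (reflect across h@6): 8 holes -> [(4, 5), (4, 6), (5, 5), (5, 6), (6, 5), (6, 6), (7, 5), (7, 6)]
Unfold 3 (reflect across v@4): 16 holes -> [(4, 1), (4, 2), (4, 5), (4, 6), (5, 1), (5, 2), (5, 5), (5, 6), (6, 1), (6, 2), (6, 5), (6, 6), (7, 1), (7, 2), (7, 5), (7, 6)]
Unfold 4 (reflect across h@4): 32 holes -> [(0, 1), (0, 2), (0, 5), (0, 6), (1, 1), (1, 2), (1, 5), (1, 6), (2, 1), (2, 2), (2, 5), (2, 6), (3, 1), (3, 2), (3, 5), (3, 6), (4, 1), (4, 2), (4, 5), (4, 6), (5, 1), (5, 2), (5, 5), (5, 6), (6, 1), (6, 2), (6, 5), (6, 6), (7, 1), (7, 2), (7, 5), (7, 6)]
Unfold 5 (reflect across h@8): 64 holes -> [(0, 1), (0, 2), (0, 5), (0, 6), (1, 1), (1, 2), (1, 5), (1, 6), (2, 1), (2, 2), (2, 5), (2, 6), (3, 1), (3, 2), (3, 5), (3, 6), (4, 1), (4, 2), (4, 5), (4, 6), (5, 1), (5, 2), (5, 5), (5, 6), (6, 1), (6, 2), (6, 5), (6, 6), (7, 1), (7, 2), (7, 5), (7, 6), (8, 1), (8, 2), (8, 5), (8, 6), (9, 1), (9, 2), (9, 5), (9, 6), (10, 1), (10, 2), (10, 5), (10, 6), (11, 1), (11, 2), (11, 5), (11, 6), (12, 1), (12, 2), (12, 5), (12, 6), (13, 1), (13, 2), (13, 5), (13, 6), (14, 1), (14, 2), (14, 5), (14, 6), (15, 1), (15, 2), (15, 5), (15, 6)]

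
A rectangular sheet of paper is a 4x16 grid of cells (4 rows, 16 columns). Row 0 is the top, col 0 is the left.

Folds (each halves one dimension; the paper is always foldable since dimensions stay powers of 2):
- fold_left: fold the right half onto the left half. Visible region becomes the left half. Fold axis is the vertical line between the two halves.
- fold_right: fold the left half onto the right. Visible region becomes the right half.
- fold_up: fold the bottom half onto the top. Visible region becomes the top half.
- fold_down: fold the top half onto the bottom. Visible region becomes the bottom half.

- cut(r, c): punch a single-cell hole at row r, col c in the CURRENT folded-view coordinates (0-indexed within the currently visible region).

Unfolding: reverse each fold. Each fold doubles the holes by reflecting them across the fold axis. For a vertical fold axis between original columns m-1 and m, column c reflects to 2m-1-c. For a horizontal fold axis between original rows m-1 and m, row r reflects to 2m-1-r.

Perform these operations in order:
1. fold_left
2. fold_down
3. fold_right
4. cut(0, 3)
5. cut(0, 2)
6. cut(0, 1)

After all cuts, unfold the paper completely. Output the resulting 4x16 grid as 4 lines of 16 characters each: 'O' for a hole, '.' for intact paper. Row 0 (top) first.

Op 1 fold_left: fold axis v@8; visible region now rows[0,4) x cols[0,8) = 4x8
Op 2 fold_down: fold axis h@2; visible region now rows[2,4) x cols[0,8) = 2x8
Op 3 fold_right: fold axis v@4; visible region now rows[2,4) x cols[4,8) = 2x4
Op 4 cut(0, 3): punch at orig (2,7); cuts so far [(2, 7)]; region rows[2,4) x cols[4,8) = 2x4
Op 5 cut(0, 2): punch at orig (2,6); cuts so far [(2, 6), (2, 7)]; region rows[2,4) x cols[4,8) = 2x4
Op 6 cut(0, 1): punch at orig (2,5); cuts so far [(2, 5), (2, 6), (2, 7)]; region rows[2,4) x cols[4,8) = 2x4
Unfold 1 (reflect across v@4): 6 holes -> [(2, 0), (2, 1), (2, 2), (2, 5), (2, 6), (2, 7)]
Unfold 2 (reflect across h@2): 12 holes -> [(1, 0), (1, 1), (1, 2), (1, 5), (1, 6), (1, 7), (2, 0), (2, 1), (2, 2), (2, 5), (2, 6), (2, 7)]
Unfold 3 (reflect across v@8): 24 holes -> [(1, 0), (1, 1), (1, 2), (1, 5), (1, 6), (1, 7), (1, 8), (1, 9), (1, 10), (1, 13), (1, 14), (1, 15), (2, 0), (2, 1), (2, 2), (2, 5), (2, 6), (2, 7), (2, 8), (2, 9), (2, 10), (2, 13), (2, 14), (2, 15)]

Answer: ................
OOO..OOOOOO..OOO
OOO..OOOOOO..OOO
................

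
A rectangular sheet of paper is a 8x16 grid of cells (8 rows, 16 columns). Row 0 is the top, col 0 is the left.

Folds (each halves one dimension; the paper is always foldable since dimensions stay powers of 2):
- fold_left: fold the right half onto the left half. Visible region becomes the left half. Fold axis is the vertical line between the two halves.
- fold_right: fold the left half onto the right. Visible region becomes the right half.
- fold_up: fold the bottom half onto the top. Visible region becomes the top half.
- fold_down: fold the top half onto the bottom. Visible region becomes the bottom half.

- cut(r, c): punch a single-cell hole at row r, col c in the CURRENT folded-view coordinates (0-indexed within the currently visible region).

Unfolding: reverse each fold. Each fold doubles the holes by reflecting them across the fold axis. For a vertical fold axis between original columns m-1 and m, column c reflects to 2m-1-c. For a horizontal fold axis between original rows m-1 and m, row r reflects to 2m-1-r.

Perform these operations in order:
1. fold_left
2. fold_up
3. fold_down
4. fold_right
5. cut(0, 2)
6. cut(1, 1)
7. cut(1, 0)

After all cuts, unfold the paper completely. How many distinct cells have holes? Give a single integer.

Answer: 48

Derivation:
Op 1 fold_left: fold axis v@8; visible region now rows[0,8) x cols[0,8) = 8x8
Op 2 fold_up: fold axis h@4; visible region now rows[0,4) x cols[0,8) = 4x8
Op 3 fold_down: fold axis h@2; visible region now rows[2,4) x cols[0,8) = 2x8
Op 4 fold_right: fold axis v@4; visible region now rows[2,4) x cols[4,8) = 2x4
Op 5 cut(0, 2): punch at orig (2,6); cuts so far [(2, 6)]; region rows[2,4) x cols[4,8) = 2x4
Op 6 cut(1, 1): punch at orig (3,5); cuts so far [(2, 6), (3, 5)]; region rows[2,4) x cols[4,8) = 2x4
Op 7 cut(1, 0): punch at orig (3,4); cuts so far [(2, 6), (3, 4), (3, 5)]; region rows[2,4) x cols[4,8) = 2x4
Unfold 1 (reflect across v@4): 6 holes -> [(2, 1), (2, 6), (3, 2), (3, 3), (3, 4), (3, 5)]
Unfold 2 (reflect across h@2): 12 holes -> [(0, 2), (0, 3), (0, 4), (0, 5), (1, 1), (1, 6), (2, 1), (2, 6), (3, 2), (3, 3), (3, 4), (3, 5)]
Unfold 3 (reflect across h@4): 24 holes -> [(0, 2), (0, 3), (0, 4), (0, 5), (1, 1), (1, 6), (2, 1), (2, 6), (3, 2), (3, 3), (3, 4), (3, 5), (4, 2), (4, 3), (4, 4), (4, 5), (5, 1), (5, 6), (6, 1), (6, 6), (7, 2), (7, 3), (7, 4), (7, 5)]
Unfold 4 (reflect across v@8): 48 holes -> [(0, 2), (0, 3), (0, 4), (0, 5), (0, 10), (0, 11), (0, 12), (0, 13), (1, 1), (1, 6), (1, 9), (1, 14), (2, 1), (2, 6), (2, 9), (2, 14), (3, 2), (3, 3), (3, 4), (3, 5), (3, 10), (3, 11), (3, 12), (3, 13), (4, 2), (4, 3), (4, 4), (4, 5), (4, 10), (4, 11), (4, 12), (4, 13), (5, 1), (5, 6), (5, 9), (5, 14), (6, 1), (6, 6), (6, 9), (6, 14), (7, 2), (7, 3), (7, 4), (7, 5), (7, 10), (7, 11), (7, 12), (7, 13)]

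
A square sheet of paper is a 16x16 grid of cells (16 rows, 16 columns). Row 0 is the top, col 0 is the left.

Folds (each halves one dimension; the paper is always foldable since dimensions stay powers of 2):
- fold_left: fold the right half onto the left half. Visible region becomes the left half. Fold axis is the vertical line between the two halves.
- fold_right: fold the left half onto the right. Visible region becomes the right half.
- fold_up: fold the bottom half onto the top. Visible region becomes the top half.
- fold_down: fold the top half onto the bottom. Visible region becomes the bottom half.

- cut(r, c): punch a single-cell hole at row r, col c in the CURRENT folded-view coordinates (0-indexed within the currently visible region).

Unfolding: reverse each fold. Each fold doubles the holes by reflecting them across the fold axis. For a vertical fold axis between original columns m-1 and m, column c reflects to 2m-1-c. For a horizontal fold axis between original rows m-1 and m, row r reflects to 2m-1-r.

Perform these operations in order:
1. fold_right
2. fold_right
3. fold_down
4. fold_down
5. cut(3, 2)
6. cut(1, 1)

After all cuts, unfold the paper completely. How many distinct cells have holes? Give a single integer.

Answer: 32

Derivation:
Op 1 fold_right: fold axis v@8; visible region now rows[0,16) x cols[8,16) = 16x8
Op 2 fold_right: fold axis v@12; visible region now rows[0,16) x cols[12,16) = 16x4
Op 3 fold_down: fold axis h@8; visible region now rows[8,16) x cols[12,16) = 8x4
Op 4 fold_down: fold axis h@12; visible region now rows[12,16) x cols[12,16) = 4x4
Op 5 cut(3, 2): punch at orig (15,14); cuts so far [(15, 14)]; region rows[12,16) x cols[12,16) = 4x4
Op 6 cut(1, 1): punch at orig (13,13); cuts so far [(13, 13), (15, 14)]; region rows[12,16) x cols[12,16) = 4x4
Unfold 1 (reflect across h@12): 4 holes -> [(8, 14), (10, 13), (13, 13), (15, 14)]
Unfold 2 (reflect across h@8): 8 holes -> [(0, 14), (2, 13), (5, 13), (7, 14), (8, 14), (10, 13), (13, 13), (15, 14)]
Unfold 3 (reflect across v@12): 16 holes -> [(0, 9), (0, 14), (2, 10), (2, 13), (5, 10), (5, 13), (7, 9), (7, 14), (8, 9), (8, 14), (10, 10), (10, 13), (13, 10), (13, 13), (15, 9), (15, 14)]
Unfold 4 (reflect across v@8): 32 holes -> [(0, 1), (0, 6), (0, 9), (0, 14), (2, 2), (2, 5), (2, 10), (2, 13), (5, 2), (5, 5), (5, 10), (5, 13), (7, 1), (7, 6), (7, 9), (7, 14), (8, 1), (8, 6), (8, 9), (8, 14), (10, 2), (10, 5), (10, 10), (10, 13), (13, 2), (13, 5), (13, 10), (13, 13), (15, 1), (15, 6), (15, 9), (15, 14)]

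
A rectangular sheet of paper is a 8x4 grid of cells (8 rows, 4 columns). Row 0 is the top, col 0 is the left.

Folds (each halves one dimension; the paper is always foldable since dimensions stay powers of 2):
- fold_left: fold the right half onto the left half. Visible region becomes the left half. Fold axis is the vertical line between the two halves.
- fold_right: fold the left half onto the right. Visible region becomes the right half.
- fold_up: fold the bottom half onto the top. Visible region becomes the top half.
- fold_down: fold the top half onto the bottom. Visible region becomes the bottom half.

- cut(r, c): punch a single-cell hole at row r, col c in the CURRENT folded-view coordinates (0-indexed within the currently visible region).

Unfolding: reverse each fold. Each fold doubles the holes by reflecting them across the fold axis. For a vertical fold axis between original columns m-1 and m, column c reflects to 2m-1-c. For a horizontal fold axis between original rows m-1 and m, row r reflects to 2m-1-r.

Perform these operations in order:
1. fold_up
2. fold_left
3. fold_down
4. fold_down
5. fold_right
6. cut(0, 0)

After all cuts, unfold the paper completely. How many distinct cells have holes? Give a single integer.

Answer: 32

Derivation:
Op 1 fold_up: fold axis h@4; visible region now rows[0,4) x cols[0,4) = 4x4
Op 2 fold_left: fold axis v@2; visible region now rows[0,4) x cols[0,2) = 4x2
Op 3 fold_down: fold axis h@2; visible region now rows[2,4) x cols[0,2) = 2x2
Op 4 fold_down: fold axis h@3; visible region now rows[3,4) x cols[0,2) = 1x2
Op 5 fold_right: fold axis v@1; visible region now rows[3,4) x cols[1,2) = 1x1
Op 6 cut(0, 0): punch at orig (3,1); cuts so far [(3, 1)]; region rows[3,4) x cols[1,2) = 1x1
Unfold 1 (reflect across v@1): 2 holes -> [(3, 0), (3, 1)]
Unfold 2 (reflect across h@3): 4 holes -> [(2, 0), (2, 1), (3, 0), (3, 1)]
Unfold 3 (reflect across h@2): 8 holes -> [(0, 0), (0, 1), (1, 0), (1, 1), (2, 0), (2, 1), (3, 0), (3, 1)]
Unfold 4 (reflect across v@2): 16 holes -> [(0, 0), (0, 1), (0, 2), (0, 3), (1, 0), (1, 1), (1, 2), (1, 3), (2, 0), (2, 1), (2, 2), (2, 3), (3, 0), (3, 1), (3, 2), (3, 3)]
Unfold 5 (reflect across h@4): 32 holes -> [(0, 0), (0, 1), (0, 2), (0, 3), (1, 0), (1, 1), (1, 2), (1, 3), (2, 0), (2, 1), (2, 2), (2, 3), (3, 0), (3, 1), (3, 2), (3, 3), (4, 0), (4, 1), (4, 2), (4, 3), (5, 0), (5, 1), (5, 2), (5, 3), (6, 0), (6, 1), (6, 2), (6, 3), (7, 0), (7, 1), (7, 2), (7, 3)]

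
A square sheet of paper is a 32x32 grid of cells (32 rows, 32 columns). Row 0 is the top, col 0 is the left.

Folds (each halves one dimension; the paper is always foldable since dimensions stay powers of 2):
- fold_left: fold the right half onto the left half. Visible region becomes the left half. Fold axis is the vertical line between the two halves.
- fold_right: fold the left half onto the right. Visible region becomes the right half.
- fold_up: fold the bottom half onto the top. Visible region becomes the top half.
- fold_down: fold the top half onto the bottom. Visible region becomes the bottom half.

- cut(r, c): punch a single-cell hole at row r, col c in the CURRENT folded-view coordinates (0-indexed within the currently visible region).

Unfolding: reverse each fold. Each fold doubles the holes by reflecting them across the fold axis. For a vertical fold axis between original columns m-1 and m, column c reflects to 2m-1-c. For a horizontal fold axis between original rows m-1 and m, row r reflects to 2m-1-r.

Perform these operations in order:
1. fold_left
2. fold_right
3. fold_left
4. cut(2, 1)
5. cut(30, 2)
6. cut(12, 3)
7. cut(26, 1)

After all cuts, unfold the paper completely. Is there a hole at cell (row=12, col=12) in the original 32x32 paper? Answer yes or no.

Answer: yes

Derivation:
Op 1 fold_left: fold axis v@16; visible region now rows[0,32) x cols[0,16) = 32x16
Op 2 fold_right: fold axis v@8; visible region now rows[0,32) x cols[8,16) = 32x8
Op 3 fold_left: fold axis v@12; visible region now rows[0,32) x cols[8,12) = 32x4
Op 4 cut(2, 1): punch at orig (2,9); cuts so far [(2, 9)]; region rows[0,32) x cols[8,12) = 32x4
Op 5 cut(30, 2): punch at orig (30,10); cuts so far [(2, 9), (30, 10)]; region rows[0,32) x cols[8,12) = 32x4
Op 6 cut(12, 3): punch at orig (12,11); cuts so far [(2, 9), (12, 11), (30, 10)]; region rows[0,32) x cols[8,12) = 32x4
Op 7 cut(26, 1): punch at orig (26,9); cuts so far [(2, 9), (12, 11), (26, 9), (30, 10)]; region rows[0,32) x cols[8,12) = 32x4
Unfold 1 (reflect across v@12): 8 holes -> [(2, 9), (2, 14), (12, 11), (12, 12), (26, 9), (26, 14), (30, 10), (30, 13)]
Unfold 2 (reflect across v@8): 16 holes -> [(2, 1), (2, 6), (2, 9), (2, 14), (12, 3), (12, 4), (12, 11), (12, 12), (26, 1), (26, 6), (26, 9), (26, 14), (30, 2), (30, 5), (30, 10), (30, 13)]
Unfold 3 (reflect across v@16): 32 holes -> [(2, 1), (2, 6), (2, 9), (2, 14), (2, 17), (2, 22), (2, 25), (2, 30), (12, 3), (12, 4), (12, 11), (12, 12), (12, 19), (12, 20), (12, 27), (12, 28), (26, 1), (26, 6), (26, 9), (26, 14), (26, 17), (26, 22), (26, 25), (26, 30), (30, 2), (30, 5), (30, 10), (30, 13), (30, 18), (30, 21), (30, 26), (30, 29)]
Holes: [(2, 1), (2, 6), (2, 9), (2, 14), (2, 17), (2, 22), (2, 25), (2, 30), (12, 3), (12, 4), (12, 11), (12, 12), (12, 19), (12, 20), (12, 27), (12, 28), (26, 1), (26, 6), (26, 9), (26, 14), (26, 17), (26, 22), (26, 25), (26, 30), (30, 2), (30, 5), (30, 10), (30, 13), (30, 18), (30, 21), (30, 26), (30, 29)]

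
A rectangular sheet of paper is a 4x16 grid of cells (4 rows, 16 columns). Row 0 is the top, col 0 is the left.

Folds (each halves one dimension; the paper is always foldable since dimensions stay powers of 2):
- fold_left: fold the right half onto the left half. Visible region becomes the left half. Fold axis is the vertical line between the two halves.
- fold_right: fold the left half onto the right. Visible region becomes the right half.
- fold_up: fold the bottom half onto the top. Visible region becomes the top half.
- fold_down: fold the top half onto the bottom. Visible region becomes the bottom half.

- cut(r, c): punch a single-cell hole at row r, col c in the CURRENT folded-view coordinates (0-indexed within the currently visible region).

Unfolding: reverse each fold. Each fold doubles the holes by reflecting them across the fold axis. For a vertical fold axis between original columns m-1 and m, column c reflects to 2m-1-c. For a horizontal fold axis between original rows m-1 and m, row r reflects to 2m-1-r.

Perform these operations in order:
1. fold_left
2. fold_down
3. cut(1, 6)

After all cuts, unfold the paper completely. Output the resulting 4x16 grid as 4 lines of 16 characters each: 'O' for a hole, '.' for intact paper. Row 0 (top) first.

Answer: ......O..O......
................
................
......O..O......

Derivation:
Op 1 fold_left: fold axis v@8; visible region now rows[0,4) x cols[0,8) = 4x8
Op 2 fold_down: fold axis h@2; visible region now rows[2,4) x cols[0,8) = 2x8
Op 3 cut(1, 6): punch at orig (3,6); cuts so far [(3, 6)]; region rows[2,4) x cols[0,8) = 2x8
Unfold 1 (reflect across h@2): 2 holes -> [(0, 6), (3, 6)]
Unfold 2 (reflect across v@8): 4 holes -> [(0, 6), (0, 9), (3, 6), (3, 9)]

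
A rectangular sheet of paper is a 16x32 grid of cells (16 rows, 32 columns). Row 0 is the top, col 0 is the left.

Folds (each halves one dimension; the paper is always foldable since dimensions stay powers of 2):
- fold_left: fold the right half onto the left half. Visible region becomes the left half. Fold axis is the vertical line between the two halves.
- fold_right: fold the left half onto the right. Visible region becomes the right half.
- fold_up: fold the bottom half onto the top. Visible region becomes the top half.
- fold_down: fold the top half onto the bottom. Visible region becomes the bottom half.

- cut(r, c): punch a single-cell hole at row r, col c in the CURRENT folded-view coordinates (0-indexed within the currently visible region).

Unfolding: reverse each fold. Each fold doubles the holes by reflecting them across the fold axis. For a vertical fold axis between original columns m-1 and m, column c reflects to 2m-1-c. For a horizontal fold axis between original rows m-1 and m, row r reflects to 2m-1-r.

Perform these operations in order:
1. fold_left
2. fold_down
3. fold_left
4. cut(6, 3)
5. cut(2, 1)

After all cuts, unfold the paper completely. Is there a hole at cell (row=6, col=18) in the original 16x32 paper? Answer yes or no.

Op 1 fold_left: fold axis v@16; visible region now rows[0,16) x cols[0,16) = 16x16
Op 2 fold_down: fold axis h@8; visible region now rows[8,16) x cols[0,16) = 8x16
Op 3 fold_left: fold axis v@8; visible region now rows[8,16) x cols[0,8) = 8x8
Op 4 cut(6, 3): punch at orig (14,3); cuts so far [(14, 3)]; region rows[8,16) x cols[0,8) = 8x8
Op 5 cut(2, 1): punch at orig (10,1); cuts so far [(10, 1), (14, 3)]; region rows[8,16) x cols[0,8) = 8x8
Unfold 1 (reflect across v@8): 4 holes -> [(10, 1), (10, 14), (14, 3), (14, 12)]
Unfold 2 (reflect across h@8): 8 holes -> [(1, 3), (1, 12), (5, 1), (5, 14), (10, 1), (10, 14), (14, 3), (14, 12)]
Unfold 3 (reflect across v@16): 16 holes -> [(1, 3), (1, 12), (1, 19), (1, 28), (5, 1), (5, 14), (5, 17), (5, 30), (10, 1), (10, 14), (10, 17), (10, 30), (14, 3), (14, 12), (14, 19), (14, 28)]
Holes: [(1, 3), (1, 12), (1, 19), (1, 28), (5, 1), (5, 14), (5, 17), (5, 30), (10, 1), (10, 14), (10, 17), (10, 30), (14, 3), (14, 12), (14, 19), (14, 28)]

Answer: no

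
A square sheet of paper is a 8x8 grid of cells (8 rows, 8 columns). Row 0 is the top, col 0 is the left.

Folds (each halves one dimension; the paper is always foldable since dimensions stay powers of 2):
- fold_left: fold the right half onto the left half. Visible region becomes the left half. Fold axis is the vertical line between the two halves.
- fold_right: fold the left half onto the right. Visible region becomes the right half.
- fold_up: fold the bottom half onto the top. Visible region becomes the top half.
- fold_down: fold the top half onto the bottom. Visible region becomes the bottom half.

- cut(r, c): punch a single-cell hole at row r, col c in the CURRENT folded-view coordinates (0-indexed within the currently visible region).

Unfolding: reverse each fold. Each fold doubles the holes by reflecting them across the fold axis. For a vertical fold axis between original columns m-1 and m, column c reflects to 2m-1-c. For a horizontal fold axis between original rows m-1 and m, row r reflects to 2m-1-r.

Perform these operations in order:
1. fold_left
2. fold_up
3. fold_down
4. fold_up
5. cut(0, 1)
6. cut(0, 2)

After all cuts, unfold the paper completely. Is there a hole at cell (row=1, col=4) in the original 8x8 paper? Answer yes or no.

Answer: no

Derivation:
Op 1 fold_left: fold axis v@4; visible region now rows[0,8) x cols[0,4) = 8x4
Op 2 fold_up: fold axis h@4; visible region now rows[0,4) x cols[0,4) = 4x4
Op 3 fold_down: fold axis h@2; visible region now rows[2,4) x cols[0,4) = 2x4
Op 4 fold_up: fold axis h@3; visible region now rows[2,3) x cols[0,4) = 1x4
Op 5 cut(0, 1): punch at orig (2,1); cuts so far [(2, 1)]; region rows[2,3) x cols[0,4) = 1x4
Op 6 cut(0, 2): punch at orig (2,2); cuts so far [(2, 1), (2, 2)]; region rows[2,3) x cols[0,4) = 1x4
Unfold 1 (reflect across h@3): 4 holes -> [(2, 1), (2, 2), (3, 1), (3, 2)]
Unfold 2 (reflect across h@2): 8 holes -> [(0, 1), (0, 2), (1, 1), (1, 2), (2, 1), (2, 2), (3, 1), (3, 2)]
Unfold 3 (reflect across h@4): 16 holes -> [(0, 1), (0, 2), (1, 1), (1, 2), (2, 1), (2, 2), (3, 1), (3, 2), (4, 1), (4, 2), (5, 1), (5, 2), (6, 1), (6, 2), (7, 1), (7, 2)]
Unfold 4 (reflect across v@4): 32 holes -> [(0, 1), (0, 2), (0, 5), (0, 6), (1, 1), (1, 2), (1, 5), (1, 6), (2, 1), (2, 2), (2, 5), (2, 6), (3, 1), (3, 2), (3, 5), (3, 6), (4, 1), (4, 2), (4, 5), (4, 6), (5, 1), (5, 2), (5, 5), (5, 6), (6, 1), (6, 2), (6, 5), (6, 6), (7, 1), (7, 2), (7, 5), (7, 6)]
Holes: [(0, 1), (0, 2), (0, 5), (0, 6), (1, 1), (1, 2), (1, 5), (1, 6), (2, 1), (2, 2), (2, 5), (2, 6), (3, 1), (3, 2), (3, 5), (3, 6), (4, 1), (4, 2), (4, 5), (4, 6), (5, 1), (5, 2), (5, 5), (5, 6), (6, 1), (6, 2), (6, 5), (6, 6), (7, 1), (7, 2), (7, 5), (7, 6)]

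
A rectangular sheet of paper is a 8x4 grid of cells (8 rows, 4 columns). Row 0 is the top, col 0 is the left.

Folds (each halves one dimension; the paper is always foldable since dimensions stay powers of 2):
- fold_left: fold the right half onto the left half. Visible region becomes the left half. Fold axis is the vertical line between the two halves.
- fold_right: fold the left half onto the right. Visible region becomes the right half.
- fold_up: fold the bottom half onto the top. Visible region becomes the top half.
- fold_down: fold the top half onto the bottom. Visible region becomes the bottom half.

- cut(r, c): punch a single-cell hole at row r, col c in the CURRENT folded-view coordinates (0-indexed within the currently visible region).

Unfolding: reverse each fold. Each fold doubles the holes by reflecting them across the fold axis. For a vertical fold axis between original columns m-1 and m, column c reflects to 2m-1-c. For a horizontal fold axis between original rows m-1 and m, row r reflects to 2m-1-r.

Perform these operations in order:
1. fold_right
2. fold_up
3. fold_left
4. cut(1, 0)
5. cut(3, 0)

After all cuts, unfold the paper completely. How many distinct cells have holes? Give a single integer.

Op 1 fold_right: fold axis v@2; visible region now rows[0,8) x cols[2,4) = 8x2
Op 2 fold_up: fold axis h@4; visible region now rows[0,4) x cols[2,4) = 4x2
Op 3 fold_left: fold axis v@3; visible region now rows[0,4) x cols[2,3) = 4x1
Op 4 cut(1, 0): punch at orig (1,2); cuts so far [(1, 2)]; region rows[0,4) x cols[2,3) = 4x1
Op 5 cut(3, 0): punch at orig (3,2); cuts so far [(1, 2), (3, 2)]; region rows[0,4) x cols[2,3) = 4x1
Unfold 1 (reflect across v@3): 4 holes -> [(1, 2), (1, 3), (3, 2), (3, 3)]
Unfold 2 (reflect across h@4): 8 holes -> [(1, 2), (1, 3), (3, 2), (3, 3), (4, 2), (4, 3), (6, 2), (6, 3)]
Unfold 3 (reflect across v@2): 16 holes -> [(1, 0), (1, 1), (1, 2), (1, 3), (3, 0), (3, 1), (3, 2), (3, 3), (4, 0), (4, 1), (4, 2), (4, 3), (6, 0), (6, 1), (6, 2), (6, 3)]

Answer: 16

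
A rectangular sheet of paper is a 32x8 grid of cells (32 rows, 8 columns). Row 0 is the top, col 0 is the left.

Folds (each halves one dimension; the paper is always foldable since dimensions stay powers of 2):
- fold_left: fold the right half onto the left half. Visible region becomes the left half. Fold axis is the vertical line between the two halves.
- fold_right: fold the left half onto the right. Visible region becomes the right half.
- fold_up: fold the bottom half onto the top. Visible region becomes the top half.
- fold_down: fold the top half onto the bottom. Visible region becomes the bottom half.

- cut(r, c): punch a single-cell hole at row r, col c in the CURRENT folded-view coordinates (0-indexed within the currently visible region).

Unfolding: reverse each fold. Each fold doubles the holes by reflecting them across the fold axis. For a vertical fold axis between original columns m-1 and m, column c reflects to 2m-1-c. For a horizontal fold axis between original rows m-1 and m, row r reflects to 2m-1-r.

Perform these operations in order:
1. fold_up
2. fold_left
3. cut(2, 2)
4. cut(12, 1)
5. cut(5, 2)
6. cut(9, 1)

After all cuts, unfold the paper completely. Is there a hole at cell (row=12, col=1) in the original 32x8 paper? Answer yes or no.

Op 1 fold_up: fold axis h@16; visible region now rows[0,16) x cols[0,8) = 16x8
Op 2 fold_left: fold axis v@4; visible region now rows[0,16) x cols[0,4) = 16x4
Op 3 cut(2, 2): punch at orig (2,2); cuts so far [(2, 2)]; region rows[0,16) x cols[0,4) = 16x4
Op 4 cut(12, 1): punch at orig (12,1); cuts so far [(2, 2), (12, 1)]; region rows[0,16) x cols[0,4) = 16x4
Op 5 cut(5, 2): punch at orig (5,2); cuts so far [(2, 2), (5, 2), (12, 1)]; region rows[0,16) x cols[0,4) = 16x4
Op 6 cut(9, 1): punch at orig (9,1); cuts so far [(2, 2), (5, 2), (9, 1), (12, 1)]; region rows[0,16) x cols[0,4) = 16x4
Unfold 1 (reflect across v@4): 8 holes -> [(2, 2), (2, 5), (5, 2), (5, 5), (9, 1), (9, 6), (12, 1), (12, 6)]
Unfold 2 (reflect across h@16): 16 holes -> [(2, 2), (2, 5), (5, 2), (5, 5), (9, 1), (9, 6), (12, 1), (12, 6), (19, 1), (19, 6), (22, 1), (22, 6), (26, 2), (26, 5), (29, 2), (29, 5)]
Holes: [(2, 2), (2, 5), (5, 2), (5, 5), (9, 1), (9, 6), (12, 1), (12, 6), (19, 1), (19, 6), (22, 1), (22, 6), (26, 2), (26, 5), (29, 2), (29, 5)]

Answer: yes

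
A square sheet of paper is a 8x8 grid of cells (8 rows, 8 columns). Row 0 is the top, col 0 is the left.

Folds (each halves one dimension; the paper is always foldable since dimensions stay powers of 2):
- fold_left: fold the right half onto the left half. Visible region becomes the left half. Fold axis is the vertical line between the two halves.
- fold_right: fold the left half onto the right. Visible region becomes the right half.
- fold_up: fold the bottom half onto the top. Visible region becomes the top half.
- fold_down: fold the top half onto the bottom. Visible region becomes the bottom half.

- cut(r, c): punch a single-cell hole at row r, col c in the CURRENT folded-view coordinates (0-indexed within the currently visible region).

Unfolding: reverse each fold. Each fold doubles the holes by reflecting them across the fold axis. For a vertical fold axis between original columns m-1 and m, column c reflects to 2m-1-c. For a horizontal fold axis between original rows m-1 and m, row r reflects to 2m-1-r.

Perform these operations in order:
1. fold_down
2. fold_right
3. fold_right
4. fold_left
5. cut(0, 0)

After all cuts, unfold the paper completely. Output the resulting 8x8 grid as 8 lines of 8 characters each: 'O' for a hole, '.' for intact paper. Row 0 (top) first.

Answer: ........
........
........
OOOOOOOO
OOOOOOOO
........
........
........

Derivation:
Op 1 fold_down: fold axis h@4; visible region now rows[4,8) x cols[0,8) = 4x8
Op 2 fold_right: fold axis v@4; visible region now rows[4,8) x cols[4,8) = 4x4
Op 3 fold_right: fold axis v@6; visible region now rows[4,8) x cols[6,8) = 4x2
Op 4 fold_left: fold axis v@7; visible region now rows[4,8) x cols[6,7) = 4x1
Op 5 cut(0, 0): punch at orig (4,6); cuts so far [(4, 6)]; region rows[4,8) x cols[6,7) = 4x1
Unfold 1 (reflect across v@7): 2 holes -> [(4, 6), (4, 7)]
Unfold 2 (reflect across v@6): 4 holes -> [(4, 4), (4, 5), (4, 6), (4, 7)]
Unfold 3 (reflect across v@4): 8 holes -> [(4, 0), (4, 1), (4, 2), (4, 3), (4, 4), (4, 5), (4, 6), (4, 7)]
Unfold 4 (reflect across h@4): 16 holes -> [(3, 0), (3, 1), (3, 2), (3, 3), (3, 4), (3, 5), (3, 6), (3, 7), (4, 0), (4, 1), (4, 2), (4, 3), (4, 4), (4, 5), (4, 6), (4, 7)]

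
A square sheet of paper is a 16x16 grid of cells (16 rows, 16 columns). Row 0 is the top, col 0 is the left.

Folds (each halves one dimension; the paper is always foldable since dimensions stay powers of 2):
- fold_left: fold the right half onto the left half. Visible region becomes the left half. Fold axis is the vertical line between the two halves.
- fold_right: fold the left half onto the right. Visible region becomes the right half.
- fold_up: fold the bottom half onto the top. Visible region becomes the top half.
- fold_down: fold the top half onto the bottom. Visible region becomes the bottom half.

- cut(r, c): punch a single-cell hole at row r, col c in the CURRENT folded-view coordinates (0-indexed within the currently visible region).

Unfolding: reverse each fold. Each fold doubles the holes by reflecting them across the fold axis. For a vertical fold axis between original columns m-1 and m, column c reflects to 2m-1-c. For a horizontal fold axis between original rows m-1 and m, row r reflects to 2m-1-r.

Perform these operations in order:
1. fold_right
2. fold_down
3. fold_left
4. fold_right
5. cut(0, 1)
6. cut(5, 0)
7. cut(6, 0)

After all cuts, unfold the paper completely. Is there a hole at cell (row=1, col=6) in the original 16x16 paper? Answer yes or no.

Answer: yes

Derivation:
Op 1 fold_right: fold axis v@8; visible region now rows[0,16) x cols[8,16) = 16x8
Op 2 fold_down: fold axis h@8; visible region now rows[8,16) x cols[8,16) = 8x8
Op 3 fold_left: fold axis v@12; visible region now rows[8,16) x cols[8,12) = 8x4
Op 4 fold_right: fold axis v@10; visible region now rows[8,16) x cols[10,12) = 8x2
Op 5 cut(0, 1): punch at orig (8,11); cuts so far [(8, 11)]; region rows[8,16) x cols[10,12) = 8x2
Op 6 cut(5, 0): punch at orig (13,10); cuts so far [(8, 11), (13, 10)]; region rows[8,16) x cols[10,12) = 8x2
Op 7 cut(6, 0): punch at orig (14,10); cuts so far [(8, 11), (13, 10), (14, 10)]; region rows[8,16) x cols[10,12) = 8x2
Unfold 1 (reflect across v@10): 6 holes -> [(8, 8), (8, 11), (13, 9), (13, 10), (14, 9), (14, 10)]
Unfold 2 (reflect across v@12): 12 holes -> [(8, 8), (8, 11), (8, 12), (8, 15), (13, 9), (13, 10), (13, 13), (13, 14), (14, 9), (14, 10), (14, 13), (14, 14)]
Unfold 3 (reflect across h@8): 24 holes -> [(1, 9), (1, 10), (1, 13), (1, 14), (2, 9), (2, 10), (2, 13), (2, 14), (7, 8), (7, 11), (7, 12), (7, 15), (8, 8), (8, 11), (8, 12), (8, 15), (13, 9), (13, 10), (13, 13), (13, 14), (14, 9), (14, 10), (14, 13), (14, 14)]
Unfold 4 (reflect across v@8): 48 holes -> [(1, 1), (1, 2), (1, 5), (1, 6), (1, 9), (1, 10), (1, 13), (1, 14), (2, 1), (2, 2), (2, 5), (2, 6), (2, 9), (2, 10), (2, 13), (2, 14), (7, 0), (7, 3), (7, 4), (7, 7), (7, 8), (7, 11), (7, 12), (7, 15), (8, 0), (8, 3), (8, 4), (8, 7), (8, 8), (8, 11), (8, 12), (8, 15), (13, 1), (13, 2), (13, 5), (13, 6), (13, 9), (13, 10), (13, 13), (13, 14), (14, 1), (14, 2), (14, 5), (14, 6), (14, 9), (14, 10), (14, 13), (14, 14)]
Holes: [(1, 1), (1, 2), (1, 5), (1, 6), (1, 9), (1, 10), (1, 13), (1, 14), (2, 1), (2, 2), (2, 5), (2, 6), (2, 9), (2, 10), (2, 13), (2, 14), (7, 0), (7, 3), (7, 4), (7, 7), (7, 8), (7, 11), (7, 12), (7, 15), (8, 0), (8, 3), (8, 4), (8, 7), (8, 8), (8, 11), (8, 12), (8, 15), (13, 1), (13, 2), (13, 5), (13, 6), (13, 9), (13, 10), (13, 13), (13, 14), (14, 1), (14, 2), (14, 5), (14, 6), (14, 9), (14, 10), (14, 13), (14, 14)]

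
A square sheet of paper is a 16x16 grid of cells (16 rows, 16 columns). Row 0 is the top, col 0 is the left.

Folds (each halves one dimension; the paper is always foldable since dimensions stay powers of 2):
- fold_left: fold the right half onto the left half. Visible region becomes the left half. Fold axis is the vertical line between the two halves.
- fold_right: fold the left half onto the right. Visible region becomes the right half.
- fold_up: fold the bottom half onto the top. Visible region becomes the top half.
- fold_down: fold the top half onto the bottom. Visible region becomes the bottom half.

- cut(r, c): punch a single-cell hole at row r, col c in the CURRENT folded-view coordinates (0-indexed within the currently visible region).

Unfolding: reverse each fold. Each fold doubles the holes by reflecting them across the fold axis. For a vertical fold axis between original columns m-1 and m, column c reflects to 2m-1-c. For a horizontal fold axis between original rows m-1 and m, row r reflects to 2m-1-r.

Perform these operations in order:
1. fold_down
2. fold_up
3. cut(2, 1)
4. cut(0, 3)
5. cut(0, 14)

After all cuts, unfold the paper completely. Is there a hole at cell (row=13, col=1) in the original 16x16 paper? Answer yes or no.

Op 1 fold_down: fold axis h@8; visible region now rows[8,16) x cols[0,16) = 8x16
Op 2 fold_up: fold axis h@12; visible region now rows[8,12) x cols[0,16) = 4x16
Op 3 cut(2, 1): punch at orig (10,1); cuts so far [(10, 1)]; region rows[8,12) x cols[0,16) = 4x16
Op 4 cut(0, 3): punch at orig (8,3); cuts so far [(8, 3), (10, 1)]; region rows[8,12) x cols[0,16) = 4x16
Op 5 cut(0, 14): punch at orig (8,14); cuts so far [(8, 3), (8, 14), (10, 1)]; region rows[8,12) x cols[0,16) = 4x16
Unfold 1 (reflect across h@12): 6 holes -> [(8, 3), (8, 14), (10, 1), (13, 1), (15, 3), (15, 14)]
Unfold 2 (reflect across h@8): 12 holes -> [(0, 3), (0, 14), (2, 1), (5, 1), (7, 3), (7, 14), (8, 3), (8, 14), (10, 1), (13, 1), (15, 3), (15, 14)]
Holes: [(0, 3), (0, 14), (2, 1), (5, 1), (7, 3), (7, 14), (8, 3), (8, 14), (10, 1), (13, 1), (15, 3), (15, 14)]

Answer: yes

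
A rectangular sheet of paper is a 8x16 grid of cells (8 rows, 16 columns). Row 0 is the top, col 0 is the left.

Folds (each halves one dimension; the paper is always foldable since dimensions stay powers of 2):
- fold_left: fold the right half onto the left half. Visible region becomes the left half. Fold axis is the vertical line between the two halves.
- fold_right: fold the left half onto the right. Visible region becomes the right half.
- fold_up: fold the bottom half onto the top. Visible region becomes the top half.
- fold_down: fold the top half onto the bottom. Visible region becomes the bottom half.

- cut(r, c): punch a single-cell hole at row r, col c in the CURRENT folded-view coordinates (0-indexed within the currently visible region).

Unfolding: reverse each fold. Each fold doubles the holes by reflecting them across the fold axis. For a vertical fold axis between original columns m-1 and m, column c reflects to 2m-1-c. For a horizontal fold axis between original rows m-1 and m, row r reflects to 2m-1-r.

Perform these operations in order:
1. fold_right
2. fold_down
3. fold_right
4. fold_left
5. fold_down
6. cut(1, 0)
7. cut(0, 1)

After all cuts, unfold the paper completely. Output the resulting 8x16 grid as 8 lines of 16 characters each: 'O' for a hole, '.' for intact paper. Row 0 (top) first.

Answer: O..OO..OO..OO..O
.OO..OO..OO..OO.
.OO..OO..OO..OO.
O..OO..OO..OO..O
O..OO..OO..OO..O
.OO..OO..OO..OO.
.OO..OO..OO..OO.
O..OO..OO..OO..O

Derivation:
Op 1 fold_right: fold axis v@8; visible region now rows[0,8) x cols[8,16) = 8x8
Op 2 fold_down: fold axis h@4; visible region now rows[4,8) x cols[8,16) = 4x8
Op 3 fold_right: fold axis v@12; visible region now rows[4,8) x cols[12,16) = 4x4
Op 4 fold_left: fold axis v@14; visible region now rows[4,8) x cols[12,14) = 4x2
Op 5 fold_down: fold axis h@6; visible region now rows[6,8) x cols[12,14) = 2x2
Op 6 cut(1, 0): punch at orig (7,12); cuts so far [(7, 12)]; region rows[6,8) x cols[12,14) = 2x2
Op 7 cut(0, 1): punch at orig (6,13); cuts so far [(6, 13), (7, 12)]; region rows[6,8) x cols[12,14) = 2x2
Unfold 1 (reflect across h@6): 4 holes -> [(4, 12), (5, 13), (6, 13), (7, 12)]
Unfold 2 (reflect across v@14): 8 holes -> [(4, 12), (4, 15), (5, 13), (5, 14), (6, 13), (6, 14), (7, 12), (7, 15)]
Unfold 3 (reflect across v@12): 16 holes -> [(4, 8), (4, 11), (4, 12), (4, 15), (5, 9), (5, 10), (5, 13), (5, 14), (6, 9), (6, 10), (6, 13), (6, 14), (7, 8), (7, 11), (7, 12), (7, 15)]
Unfold 4 (reflect across h@4): 32 holes -> [(0, 8), (0, 11), (0, 12), (0, 15), (1, 9), (1, 10), (1, 13), (1, 14), (2, 9), (2, 10), (2, 13), (2, 14), (3, 8), (3, 11), (3, 12), (3, 15), (4, 8), (4, 11), (4, 12), (4, 15), (5, 9), (5, 10), (5, 13), (5, 14), (6, 9), (6, 10), (6, 13), (6, 14), (7, 8), (7, 11), (7, 12), (7, 15)]
Unfold 5 (reflect across v@8): 64 holes -> [(0, 0), (0, 3), (0, 4), (0, 7), (0, 8), (0, 11), (0, 12), (0, 15), (1, 1), (1, 2), (1, 5), (1, 6), (1, 9), (1, 10), (1, 13), (1, 14), (2, 1), (2, 2), (2, 5), (2, 6), (2, 9), (2, 10), (2, 13), (2, 14), (3, 0), (3, 3), (3, 4), (3, 7), (3, 8), (3, 11), (3, 12), (3, 15), (4, 0), (4, 3), (4, 4), (4, 7), (4, 8), (4, 11), (4, 12), (4, 15), (5, 1), (5, 2), (5, 5), (5, 6), (5, 9), (5, 10), (5, 13), (5, 14), (6, 1), (6, 2), (6, 5), (6, 6), (6, 9), (6, 10), (6, 13), (6, 14), (7, 0), (7, 3), (7, 4), (7, 7), (7, 8), (7, 11), (7, 12), (7, 15)]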